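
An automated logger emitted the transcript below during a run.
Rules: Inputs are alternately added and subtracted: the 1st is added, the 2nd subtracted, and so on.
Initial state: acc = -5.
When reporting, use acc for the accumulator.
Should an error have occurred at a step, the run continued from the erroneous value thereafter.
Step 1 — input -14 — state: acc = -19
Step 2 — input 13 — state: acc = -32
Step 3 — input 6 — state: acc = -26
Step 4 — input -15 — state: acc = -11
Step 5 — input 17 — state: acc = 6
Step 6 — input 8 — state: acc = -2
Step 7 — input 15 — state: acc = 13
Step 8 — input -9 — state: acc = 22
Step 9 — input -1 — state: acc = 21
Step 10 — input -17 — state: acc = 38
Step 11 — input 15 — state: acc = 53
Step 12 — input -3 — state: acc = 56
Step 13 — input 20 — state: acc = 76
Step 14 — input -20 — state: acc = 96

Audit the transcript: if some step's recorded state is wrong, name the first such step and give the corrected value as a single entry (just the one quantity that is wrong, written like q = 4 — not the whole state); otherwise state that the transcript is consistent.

Recomputing the run from the initial state:
step 1: acc = -19
step 2: acc = -32
step 3: acc = -26
step 4: acc = -11
step 5: acc = 6
step 6: acc = -2
step 7: acc = 13
step 8: acc = 22
step 9: acc = 21
step 10: acc = 38
step 11: acc = 53
step 12: acc = 56
step 13: acc = 76
step 14: acc = 96
This matches the transcript at every step.

no error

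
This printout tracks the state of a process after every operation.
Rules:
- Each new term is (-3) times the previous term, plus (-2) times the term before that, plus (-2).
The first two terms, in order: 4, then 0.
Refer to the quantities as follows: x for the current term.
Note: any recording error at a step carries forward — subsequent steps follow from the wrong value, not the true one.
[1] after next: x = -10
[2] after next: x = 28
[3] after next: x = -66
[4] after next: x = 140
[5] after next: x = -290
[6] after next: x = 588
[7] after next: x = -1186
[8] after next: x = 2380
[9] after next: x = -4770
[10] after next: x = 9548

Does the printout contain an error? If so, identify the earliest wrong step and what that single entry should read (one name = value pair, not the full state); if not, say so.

Recomputing the run from the initial state:
step 1: x = -10
step 2: x = 28
step 3: x = -66
step 4: x = 140
step 5: x = -290
step 6: x = 588
step 7: x = -1186
step 8: x = 2380
step 9: x = -4770
step 10: x = 9548
This matches the printout at every step.

no error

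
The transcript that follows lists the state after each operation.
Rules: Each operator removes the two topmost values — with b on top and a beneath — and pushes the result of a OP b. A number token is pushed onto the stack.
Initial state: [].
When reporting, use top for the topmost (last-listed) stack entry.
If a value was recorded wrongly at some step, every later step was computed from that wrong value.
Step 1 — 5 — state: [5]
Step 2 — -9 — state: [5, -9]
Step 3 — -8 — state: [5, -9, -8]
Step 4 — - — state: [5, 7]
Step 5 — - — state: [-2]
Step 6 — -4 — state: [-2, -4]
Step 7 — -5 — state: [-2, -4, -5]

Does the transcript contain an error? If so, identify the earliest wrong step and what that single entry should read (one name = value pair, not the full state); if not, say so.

Recomputing the run from the initial state:
step 1: [5]
step 2: [5, -9]
step 3: [5, -9, -8]
step 4: [5, -1]
step 5: [6]
step 6: [6, -4]
step 7: [6, -4, -5]
The first disagreement with the transcript is at step 4, where the value should be top = -1.

step 4, top = -1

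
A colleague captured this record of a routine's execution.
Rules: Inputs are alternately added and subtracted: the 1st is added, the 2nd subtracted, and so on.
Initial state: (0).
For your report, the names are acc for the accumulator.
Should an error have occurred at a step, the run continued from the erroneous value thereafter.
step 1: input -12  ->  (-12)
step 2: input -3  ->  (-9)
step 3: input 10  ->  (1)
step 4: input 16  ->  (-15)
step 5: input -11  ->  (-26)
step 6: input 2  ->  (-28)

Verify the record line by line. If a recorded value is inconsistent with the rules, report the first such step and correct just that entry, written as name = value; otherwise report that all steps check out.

no error

Recomputing the run from the initial state:
step 1: acc = -12
step 2: acc = -9
step 3: acc = 1
step 4: acc = -15
step 5: acc = -26
step 6: acc = -28
This matches the record at every step.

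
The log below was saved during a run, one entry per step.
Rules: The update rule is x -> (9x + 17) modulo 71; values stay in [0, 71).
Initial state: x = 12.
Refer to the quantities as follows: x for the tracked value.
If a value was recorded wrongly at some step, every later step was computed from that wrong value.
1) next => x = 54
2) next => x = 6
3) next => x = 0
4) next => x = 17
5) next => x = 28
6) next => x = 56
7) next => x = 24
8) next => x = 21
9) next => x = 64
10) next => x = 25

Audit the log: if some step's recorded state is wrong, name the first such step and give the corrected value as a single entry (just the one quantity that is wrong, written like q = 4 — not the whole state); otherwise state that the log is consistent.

step 8, x = 20

Recomputing the run from the initial state:
step 1: x = 54
step 2: x = 6
step 3: x = 0
step 4: x = 17
step 5: x = 28
step 6: x = 56
step 7: x = 24
step 8: x = 20
step 9: x = 55
step 10: x = 15
The first disagreement with the log is at step 8, where the value should be x = 20.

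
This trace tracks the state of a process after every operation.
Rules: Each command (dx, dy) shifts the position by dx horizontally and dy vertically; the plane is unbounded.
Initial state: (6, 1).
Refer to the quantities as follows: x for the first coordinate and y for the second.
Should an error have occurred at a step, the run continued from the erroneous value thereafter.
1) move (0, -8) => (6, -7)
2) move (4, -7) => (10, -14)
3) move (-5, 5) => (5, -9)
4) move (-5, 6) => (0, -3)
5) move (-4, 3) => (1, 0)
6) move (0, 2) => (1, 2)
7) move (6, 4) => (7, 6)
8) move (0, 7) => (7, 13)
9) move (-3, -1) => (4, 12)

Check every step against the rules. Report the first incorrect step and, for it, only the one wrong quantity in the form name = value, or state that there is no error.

step 5, x = -4

1. x = 6 + (0) = 6, y = 1 + (-8) = -7 (agrees with the trace)
2. x = 6 + (4) = 10, y = -7 + (-7) = -14 (same as recorded)
3. x = 10 + (-5) = 5, y = -14 + (5) = -9 (matches)
4. x = 5 + (-5) = 0, y = -9 + (6) = -3 (confirmed correct)
5. x = 0 + (-4) = -4, y = -3 + (3) = 0 (the trace disagrees here)
First incorrect step: 5; the correct value is x = -4.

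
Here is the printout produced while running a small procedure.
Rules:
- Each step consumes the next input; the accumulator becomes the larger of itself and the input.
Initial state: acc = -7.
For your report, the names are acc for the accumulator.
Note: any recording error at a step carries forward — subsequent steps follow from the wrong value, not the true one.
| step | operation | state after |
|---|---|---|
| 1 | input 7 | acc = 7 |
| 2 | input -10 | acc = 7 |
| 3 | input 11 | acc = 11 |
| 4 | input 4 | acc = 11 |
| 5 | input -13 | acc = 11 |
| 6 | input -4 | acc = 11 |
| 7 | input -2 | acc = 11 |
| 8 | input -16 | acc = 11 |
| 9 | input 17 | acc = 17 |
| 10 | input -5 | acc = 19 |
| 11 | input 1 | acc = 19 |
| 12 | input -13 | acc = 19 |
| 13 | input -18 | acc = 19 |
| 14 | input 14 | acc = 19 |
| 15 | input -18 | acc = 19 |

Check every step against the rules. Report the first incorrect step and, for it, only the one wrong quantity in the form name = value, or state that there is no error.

step 10, acc = 17

Step 1: acc = max(-7, 7) = 7 — exactly as logged.
Step 2: acc = max(7, -10) = 7 — confirmed correct.
Step 3: acc = max(7, 11) = 11 — matches.
Step 4: acc = max(11, 4) = 11 — no discrepancy.
Step 5: acc = max(11, -13) = 11 — same as recorded.
Step 6: acc = max(11, -4) = 11 — exactly as logged.
Step 7: acc = max(11, -2) = 11 — matches.
Step 8: acc = max(11, -16) = 11 — no discrepancy.
Step 9: acc = max(11, 17) = 17 — agrees with the printout.
Step 10: acc = max(17, -5) = 17 — not what was recorded.
The audit stops at step 10: the recorded entry is wrong and should be acc = 17.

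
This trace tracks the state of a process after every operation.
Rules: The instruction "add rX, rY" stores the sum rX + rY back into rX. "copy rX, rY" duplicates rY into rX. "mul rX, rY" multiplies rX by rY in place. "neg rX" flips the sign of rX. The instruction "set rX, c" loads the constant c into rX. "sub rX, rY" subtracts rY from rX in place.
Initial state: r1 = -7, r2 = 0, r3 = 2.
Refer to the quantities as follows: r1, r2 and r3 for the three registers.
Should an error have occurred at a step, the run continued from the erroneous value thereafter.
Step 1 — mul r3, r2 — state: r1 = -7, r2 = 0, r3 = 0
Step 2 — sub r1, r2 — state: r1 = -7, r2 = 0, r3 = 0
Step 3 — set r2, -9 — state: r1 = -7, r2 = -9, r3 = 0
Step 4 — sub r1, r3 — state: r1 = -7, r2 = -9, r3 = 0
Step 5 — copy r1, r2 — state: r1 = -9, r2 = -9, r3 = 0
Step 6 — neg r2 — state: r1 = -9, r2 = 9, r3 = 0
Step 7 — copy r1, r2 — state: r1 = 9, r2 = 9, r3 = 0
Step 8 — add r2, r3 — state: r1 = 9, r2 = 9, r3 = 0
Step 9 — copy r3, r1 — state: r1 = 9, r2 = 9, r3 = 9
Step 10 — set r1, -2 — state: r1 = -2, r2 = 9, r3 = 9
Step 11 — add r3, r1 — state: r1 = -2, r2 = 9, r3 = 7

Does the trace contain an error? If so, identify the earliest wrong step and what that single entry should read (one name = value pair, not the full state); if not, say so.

no error

Step 1: r3 = 2 * 0 = 0 — no discrepancy.
Step 2: r1 = -7 - 0 = -7 — consistent with the trace.
Step 3: r2 = -9 — consistent with the trace.
Step 4: r1 = -7 - 0 = -7 — in agreement.
Step 5: r1 = -9 — same as recorded.
Step 6: r2 = -(-9) = 9 — consistent with the trace.
Step 7: r1 = 9 — consistent with the trace.
Step 8: r2 = 9 + 0 = 9 — agrees with the trace.
Step 9: r3 = 9 — same as recorded.
Step 10: r1 = -2 — consistent with the trace.
Step 11: r3 = 9 + -2 = 7 — matches.
Every step is consistent.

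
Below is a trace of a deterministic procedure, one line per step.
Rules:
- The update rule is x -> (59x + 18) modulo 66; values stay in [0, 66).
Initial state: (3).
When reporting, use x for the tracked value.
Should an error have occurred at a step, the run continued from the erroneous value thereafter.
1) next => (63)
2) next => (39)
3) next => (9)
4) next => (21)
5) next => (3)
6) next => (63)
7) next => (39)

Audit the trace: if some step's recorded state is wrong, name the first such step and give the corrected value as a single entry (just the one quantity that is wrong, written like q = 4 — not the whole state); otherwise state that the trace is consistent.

Recomputing the run from the initial state:
step 1: x = 63
step 2: x = 39
step 3: x = 9
step 4: x = 21
step 5: x = 3
step 6: x = 63
step 7: x = 39
This matches the trace at every step.

no error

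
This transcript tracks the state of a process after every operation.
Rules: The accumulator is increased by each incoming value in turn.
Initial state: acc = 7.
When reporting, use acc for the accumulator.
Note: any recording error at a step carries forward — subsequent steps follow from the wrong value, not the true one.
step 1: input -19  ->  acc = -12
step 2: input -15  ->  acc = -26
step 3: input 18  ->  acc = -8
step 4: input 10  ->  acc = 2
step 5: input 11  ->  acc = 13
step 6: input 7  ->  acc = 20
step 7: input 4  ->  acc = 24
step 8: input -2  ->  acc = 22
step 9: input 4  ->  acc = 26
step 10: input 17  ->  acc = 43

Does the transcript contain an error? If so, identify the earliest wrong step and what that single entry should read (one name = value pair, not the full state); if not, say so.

step 2, acc = -27

Recomputing the run from the initial state:
step 1: acc = -12
step 2: acc = -27
step 3: acc = -9
step 4: acc = 1
step 5: acc = 12
step 6: acc = 19
step 7: acc = 23
step 8: acc = 21
step 9: acc = 25
step 10: acc = 42
The first disagreement with the transcript is at step 2, where the value should be acc = -27.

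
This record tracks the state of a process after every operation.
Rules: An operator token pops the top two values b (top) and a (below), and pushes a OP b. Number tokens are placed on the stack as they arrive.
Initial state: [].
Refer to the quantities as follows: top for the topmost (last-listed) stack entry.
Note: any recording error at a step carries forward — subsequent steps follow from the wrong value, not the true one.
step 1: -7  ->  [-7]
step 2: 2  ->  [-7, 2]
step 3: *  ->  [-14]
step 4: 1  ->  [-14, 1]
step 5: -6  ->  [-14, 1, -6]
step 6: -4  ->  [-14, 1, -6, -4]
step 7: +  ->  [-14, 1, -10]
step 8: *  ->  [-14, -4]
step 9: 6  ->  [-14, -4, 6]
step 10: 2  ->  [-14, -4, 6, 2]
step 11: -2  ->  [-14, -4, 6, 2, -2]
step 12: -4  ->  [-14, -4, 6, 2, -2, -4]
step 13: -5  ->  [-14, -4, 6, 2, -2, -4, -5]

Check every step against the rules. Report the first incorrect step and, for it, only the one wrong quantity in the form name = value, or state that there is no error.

Step 1: push -7: top = -7 — confirmed correct.
Step 2: push 2: top = 2 — no discrepancy.
Step 3: -7 * 2 = -14 — no discrepancy.
Step 4: push 1: top = 1 — checks out.
Step 5: push -6: top = -6 — exactly as logged.
Step 6: push -4: top = -4 — checks out.
Step 7: -6 + -4 = -10 — matches.
Step 8: 1 * -10 = -10 — the recorded entry deviates here.
That makes step 8 the first incorrect line — top = -10 is what it should show.

step 8, top = -10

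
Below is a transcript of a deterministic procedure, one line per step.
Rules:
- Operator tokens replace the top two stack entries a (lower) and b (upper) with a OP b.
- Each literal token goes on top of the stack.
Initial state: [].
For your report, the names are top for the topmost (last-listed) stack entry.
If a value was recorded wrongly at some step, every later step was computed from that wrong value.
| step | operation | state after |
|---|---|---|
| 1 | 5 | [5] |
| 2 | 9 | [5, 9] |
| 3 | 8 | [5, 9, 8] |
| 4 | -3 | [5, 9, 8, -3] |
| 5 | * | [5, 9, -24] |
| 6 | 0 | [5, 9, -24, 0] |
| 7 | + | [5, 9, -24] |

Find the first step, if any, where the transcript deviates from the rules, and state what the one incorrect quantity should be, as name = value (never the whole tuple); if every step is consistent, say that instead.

1. push 5: top = 5 (confirmed correct)
2. push 9: top = 9 (verified)
3. push 8: top = 8 (consistent with the transcript)
4. push -3: top = -3 (no discrepancy)
5. 8 * -3 = -24 (confirmed correct)
6. push 0: top = 0 (consistent with the transcript)
7. -24 + 0 = -24 (checks out)
Each recorded entry agrees with the recomputation.

no error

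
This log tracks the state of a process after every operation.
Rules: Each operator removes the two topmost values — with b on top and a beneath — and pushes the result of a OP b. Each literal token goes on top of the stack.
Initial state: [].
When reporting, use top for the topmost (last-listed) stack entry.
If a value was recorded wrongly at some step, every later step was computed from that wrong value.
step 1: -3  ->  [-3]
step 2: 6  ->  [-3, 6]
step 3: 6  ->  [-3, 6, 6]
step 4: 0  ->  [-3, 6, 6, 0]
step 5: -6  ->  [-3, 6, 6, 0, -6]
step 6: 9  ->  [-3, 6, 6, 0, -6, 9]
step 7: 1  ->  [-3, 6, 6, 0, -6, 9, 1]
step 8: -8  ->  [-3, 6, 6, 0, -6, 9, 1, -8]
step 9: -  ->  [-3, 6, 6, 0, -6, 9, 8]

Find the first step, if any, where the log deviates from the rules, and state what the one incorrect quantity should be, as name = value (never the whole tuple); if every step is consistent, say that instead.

step 9, top = 9

Step 1: push -3: top = -3 — verified.
Step 2: push 6: top = 6 — no discrepancy.
Step 3: push 6: top = 6 — in agreement.
Step 4: push 0: top = 0 — checks out.
Step 5: push -6: top = -6 — in agreement.
Step 6: push 9: top = 9 — same as recorded.
Step 7: push 1: top = 1 — confirmed correct.
Step 8: push -8: top = -8 — checks out.
Step 9: 1 - -8 = 9 — the recorded entry deviates here.
So the first discrepancy is step 9, where the right value is top = 9.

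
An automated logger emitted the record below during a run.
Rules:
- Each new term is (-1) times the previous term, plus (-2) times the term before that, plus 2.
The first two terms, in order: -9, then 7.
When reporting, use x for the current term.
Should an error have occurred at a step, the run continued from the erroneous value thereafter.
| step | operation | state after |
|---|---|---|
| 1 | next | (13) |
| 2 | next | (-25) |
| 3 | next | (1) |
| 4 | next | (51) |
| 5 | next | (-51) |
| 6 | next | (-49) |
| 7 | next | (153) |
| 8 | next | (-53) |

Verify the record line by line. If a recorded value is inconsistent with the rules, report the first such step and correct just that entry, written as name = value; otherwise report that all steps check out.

no error

1. x = -1*(7) + (-2)*(-9) + (2) = 13 (in agreement)
2. x = -1*(13) + (-2)*(7) + (2) = -25 (exactly as logged)
3. x = -1*(-25) + (-2)*(13) + (2) = 1 (same as recorded)
4. x = -1*(1) + (-2)*(-25) + (2) = 51 (no discrepancy)
5. x = -1*(51) + (-2)*(1) + (2) = -51 (exactly as logged)
6. x = -1*(-51) + (-2)*(51) + (2) = -49 (no discrepancy)
7. x = -1*(-49) + (-2)*(-51) + (2) = 153 (agrees with the record)
8. x = -1*(153) + (-2)*(-49) + (2) = -53 (consistent with the record)
Each recorded entry agrees with the recomputation.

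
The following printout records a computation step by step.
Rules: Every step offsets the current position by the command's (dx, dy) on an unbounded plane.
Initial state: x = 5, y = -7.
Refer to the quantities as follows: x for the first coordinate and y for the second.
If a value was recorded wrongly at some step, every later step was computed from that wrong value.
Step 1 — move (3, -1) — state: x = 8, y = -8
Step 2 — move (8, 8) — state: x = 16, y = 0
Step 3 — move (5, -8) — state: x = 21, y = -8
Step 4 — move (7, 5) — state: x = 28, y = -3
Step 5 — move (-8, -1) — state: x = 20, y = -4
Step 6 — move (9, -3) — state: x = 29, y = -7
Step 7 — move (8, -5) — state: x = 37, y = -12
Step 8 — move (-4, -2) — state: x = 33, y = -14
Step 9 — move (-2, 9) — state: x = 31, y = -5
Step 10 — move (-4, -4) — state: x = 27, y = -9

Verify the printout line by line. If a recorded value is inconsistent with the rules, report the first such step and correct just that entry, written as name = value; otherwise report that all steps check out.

Recomputing the run from the initial state:
step 1: x = 8, y = -8
step 2: x = 16, y = 0
step 3: x = 21, y = -8
step 4: x = 28, y = -3
step 5: x = 20, y = -4
step 6: x = 29, y = -7
step 7: x = 37, y = -12
step 8: x = 33, y = -14
step 9: x = 31, y = -5
step 10: x = 27, y = -9
This matches the printout at every step.

no error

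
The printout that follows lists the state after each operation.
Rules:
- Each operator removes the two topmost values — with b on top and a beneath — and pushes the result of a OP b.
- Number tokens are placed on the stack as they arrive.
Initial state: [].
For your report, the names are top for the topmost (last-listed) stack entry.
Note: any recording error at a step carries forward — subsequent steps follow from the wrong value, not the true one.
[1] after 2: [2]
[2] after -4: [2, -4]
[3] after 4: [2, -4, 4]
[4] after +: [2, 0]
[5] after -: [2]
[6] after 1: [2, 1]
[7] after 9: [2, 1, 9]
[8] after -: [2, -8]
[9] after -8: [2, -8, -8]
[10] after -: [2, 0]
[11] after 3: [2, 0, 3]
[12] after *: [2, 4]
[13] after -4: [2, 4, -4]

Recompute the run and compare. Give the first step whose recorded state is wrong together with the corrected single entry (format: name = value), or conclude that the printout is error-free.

Step 1: push 2: top = 2 — consistent with the printout.
Step 2: push -4: top = -4 — verified.
Step 3: push 4: top = 4 — confirmed correct.
Step 4: -4 + 4 = 0 — no discrepancy.
Step 5: 2 - 0 = 2 — agrees with the printout.
Step 6: push 1: top = 1 — exactly as logged.
Step 7: push 9: top = 9 — matches.
Step 8: 1 - 9 = -8 — consistent with the printout.
Step 9: push -8: top = -8 — confirmed correct.
Step 10: -8 - -8 = 0 — in agreement.
Step 11: push 3: top = 3 — matches.
Step 12: 0 * 3 = 0 — first mismatch against the printout.
The earliest wrong entry is at step 12: it should read top = 0.

step 12, top = 0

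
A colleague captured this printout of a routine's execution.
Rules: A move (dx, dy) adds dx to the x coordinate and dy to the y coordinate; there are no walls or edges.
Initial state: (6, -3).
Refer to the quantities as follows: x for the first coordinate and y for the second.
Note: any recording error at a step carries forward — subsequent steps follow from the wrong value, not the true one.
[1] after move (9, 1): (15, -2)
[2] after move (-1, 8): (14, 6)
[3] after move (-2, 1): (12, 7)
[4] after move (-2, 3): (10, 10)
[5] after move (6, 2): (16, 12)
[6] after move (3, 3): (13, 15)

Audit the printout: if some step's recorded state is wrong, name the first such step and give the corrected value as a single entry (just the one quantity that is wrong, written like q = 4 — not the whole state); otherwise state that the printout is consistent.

Step 1: x = 6 + (9) = 15, y = -3 + (1) = -2 — in agreement.
Step 2: x = 15 + (-1) = 14, y = -2 + (8) = 6 — checks out.
Step 3: x = 14 + (-2) = 12, y = 6 + (1) = 7 — exactly as logged.
Step 4: x = 12 + (-2) = 10, y = 7 + (3) = 10 — consistent with the printout.
Step 5: x = 10 + (6) = 16, y = 10 + (2) = 12 — in agreement.
Step 6: x = 16 + (3) = 19, y = 12 + (3) = 15 — first mismatch against the printout.
Step 6 is the first one off; corrected, x = 19.

step 6, x = 19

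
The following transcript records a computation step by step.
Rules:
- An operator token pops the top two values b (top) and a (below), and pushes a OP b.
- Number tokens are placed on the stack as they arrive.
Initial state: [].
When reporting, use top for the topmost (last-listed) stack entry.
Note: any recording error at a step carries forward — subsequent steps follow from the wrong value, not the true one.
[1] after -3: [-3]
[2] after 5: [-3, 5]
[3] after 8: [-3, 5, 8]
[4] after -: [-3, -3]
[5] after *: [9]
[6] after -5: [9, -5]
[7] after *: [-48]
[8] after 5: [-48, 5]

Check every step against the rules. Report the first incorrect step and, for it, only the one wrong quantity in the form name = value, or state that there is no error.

Recomputing the run from the initial state:
step 1: [-3]
step 2: [-3, 5]
step 3: [-3, 5, 8]
step 4: [-3, -3]
step 5: [9]
step 6: [9, -5]
step 7: [-45]
step 8: [-45, 5]
The first disagreement with the transcript is at step 7, where the value should be top = -45.

step 7, top = -45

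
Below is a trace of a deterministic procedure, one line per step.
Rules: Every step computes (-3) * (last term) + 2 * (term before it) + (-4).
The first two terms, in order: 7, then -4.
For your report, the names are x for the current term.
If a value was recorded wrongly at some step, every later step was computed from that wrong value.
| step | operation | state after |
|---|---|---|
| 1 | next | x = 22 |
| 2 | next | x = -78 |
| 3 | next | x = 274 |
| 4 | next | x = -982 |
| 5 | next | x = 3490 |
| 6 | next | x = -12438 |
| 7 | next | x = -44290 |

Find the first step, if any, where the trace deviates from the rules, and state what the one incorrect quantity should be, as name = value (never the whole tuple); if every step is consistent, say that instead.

step 7, x = 44290

Recomputing the run from the initial state:
step 1: x = 22
step 2: x = -78
step 3: x = 274
step 4: x = -982
step 5: x = 3490
step 6: x = -12438
step 7: x = 44290
The first disagreement with the trace is at step 7, where the value should be x = 44290.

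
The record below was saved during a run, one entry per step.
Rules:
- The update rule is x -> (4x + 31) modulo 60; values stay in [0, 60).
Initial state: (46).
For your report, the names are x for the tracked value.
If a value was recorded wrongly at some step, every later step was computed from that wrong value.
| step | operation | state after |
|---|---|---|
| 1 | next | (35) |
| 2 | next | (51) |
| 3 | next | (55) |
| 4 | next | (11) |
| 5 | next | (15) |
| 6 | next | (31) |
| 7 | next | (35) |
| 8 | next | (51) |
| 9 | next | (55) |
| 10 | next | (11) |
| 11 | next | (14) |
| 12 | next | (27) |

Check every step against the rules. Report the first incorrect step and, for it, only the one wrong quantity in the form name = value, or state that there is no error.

Step 1: x = (4*46 + 31) mod 60 = 35 — in agreement.
Step 2: x = (4*35 + 31) mod 60 = 51 — consistent with the record.
Step 3: x = (4*51 + 31) mod 60 = 55 — in agreement.
Step 4: x = (4*55 + 31) mod 60 = 11 — exactly as logged.
Step 5: x = (4*11 + 31) mod 60 = 15 — same as recorded.
Step 6: x = (4*15 + 31) mod 60 = 31 — checks out.
Step 7: x = (4*31 + 31) mod 60 = 35 — consistent with the record.
Step 8: x = (4*35 + 31) mod 60 = 51 — agrees with the record.
Step 9: x = (4*51 + 31) mod 60 = 55 — verified.
Step 10: x = (4*55 + 31) mod 60 = 11 — no discrepancy.
Step 11: x = (4*11 + 31) mod 60 = 15 — not what was recorded.
The audit stops at step 11: the recorded entry is wrong and should be x = 15.

step 11, x = 15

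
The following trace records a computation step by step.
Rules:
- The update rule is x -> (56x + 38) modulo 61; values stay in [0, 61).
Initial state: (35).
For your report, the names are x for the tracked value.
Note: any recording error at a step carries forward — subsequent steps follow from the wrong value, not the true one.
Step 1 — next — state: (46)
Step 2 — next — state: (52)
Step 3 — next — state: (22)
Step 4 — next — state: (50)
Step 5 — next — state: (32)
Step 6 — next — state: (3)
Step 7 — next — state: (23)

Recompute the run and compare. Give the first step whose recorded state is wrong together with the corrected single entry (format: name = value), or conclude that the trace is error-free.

Recomputing the run from the initial state:
step 1: x = 46
step 2: x = 52
step 3: x = 22
step 4: x = 50
step 5: x = 32
step 6: x = 0
step 7: x = 38
The first disagreement with the trace is at step 6, where the value should be x = 0.

step 6, x = 0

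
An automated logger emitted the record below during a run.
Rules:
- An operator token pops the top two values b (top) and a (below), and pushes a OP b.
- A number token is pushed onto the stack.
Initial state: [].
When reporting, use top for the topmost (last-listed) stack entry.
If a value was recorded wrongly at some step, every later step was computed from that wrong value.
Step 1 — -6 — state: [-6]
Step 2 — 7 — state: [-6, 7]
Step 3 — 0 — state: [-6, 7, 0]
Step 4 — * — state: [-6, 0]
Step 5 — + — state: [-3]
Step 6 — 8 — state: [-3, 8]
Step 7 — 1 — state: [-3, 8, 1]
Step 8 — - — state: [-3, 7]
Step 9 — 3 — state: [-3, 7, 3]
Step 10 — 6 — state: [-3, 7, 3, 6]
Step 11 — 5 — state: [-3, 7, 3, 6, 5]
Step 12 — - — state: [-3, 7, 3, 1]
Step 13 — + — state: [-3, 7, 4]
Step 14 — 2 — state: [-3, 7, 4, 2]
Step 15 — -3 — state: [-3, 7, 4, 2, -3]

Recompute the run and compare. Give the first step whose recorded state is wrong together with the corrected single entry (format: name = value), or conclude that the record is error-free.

Recomputing the run from the initial state:
step 1: [-6]
step 2: [-6, 7]
step 3: [-6, 7, 0]
step 4: [-6, 0]
step 5: [-6]
step 6: [-6, 8]
step 7: [-6, 8, 1]
step 8: [-6, 7]
step 9: [-6, 7, 3]
step 10: [-6, 7, 3, 6]
step 11: [-6, 7, 3, 6, 5]
step 12: [-6, 7, 3, 1]
step 13: [-6, 7, 4]
step 14: [-6, 7, 4, 2]
step 15: [-6, 7, 4, 2, -3]
The first disagreement with the record is at step 5, where the value should be top = -6.

step 5, top = -6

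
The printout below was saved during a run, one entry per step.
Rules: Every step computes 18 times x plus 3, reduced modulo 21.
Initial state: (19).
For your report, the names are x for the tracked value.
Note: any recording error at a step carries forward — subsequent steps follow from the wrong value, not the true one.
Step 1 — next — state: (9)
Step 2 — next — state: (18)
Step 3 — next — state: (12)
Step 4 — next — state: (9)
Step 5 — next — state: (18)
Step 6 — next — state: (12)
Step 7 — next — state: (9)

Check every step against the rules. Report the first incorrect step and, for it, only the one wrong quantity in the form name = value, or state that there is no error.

no error

Step 1: x = (18*19 + 3) mod 21 = 9 — checks out.
Step 2: x = (18*9 + 3) mod 21 = 18 — exactly as logged.
Step 3: x = (18*18 + 3) mod 21 = 12 — same as recorded.
Step 4: x = (18*12 + 3) mod 21 = 9 — verified.
Step 5: x = (18*9 + 3) mod 21 = 18 — matches.
Step 6: x = (18*18 + 3) mod 21 = 12 — matches.
Step 7: x = (18*12 + 3) mod 21 = 9 — in agreement.
The recomputation confirms every line.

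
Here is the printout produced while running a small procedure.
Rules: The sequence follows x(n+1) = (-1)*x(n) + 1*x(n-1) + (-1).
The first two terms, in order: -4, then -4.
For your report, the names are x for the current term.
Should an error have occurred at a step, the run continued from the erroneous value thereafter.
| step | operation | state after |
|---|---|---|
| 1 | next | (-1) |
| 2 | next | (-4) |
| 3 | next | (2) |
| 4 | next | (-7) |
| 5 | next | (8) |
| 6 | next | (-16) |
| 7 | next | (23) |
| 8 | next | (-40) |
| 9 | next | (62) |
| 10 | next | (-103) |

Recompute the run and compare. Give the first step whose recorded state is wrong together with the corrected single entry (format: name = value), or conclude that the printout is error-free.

Step 1: x = -1*(-4) + (1)*(-4) + (-1) = -1 — confirmed correct.
Step 2: x = -1*(-1) + (1)*(-4) + (-1) = -4 — matches.
Step 3: x = -1*(-4) + (1)*(-1) + (-1) = 2 — consistent with the printout.
Step 4: x = -1*(2) + (1)*(-4) + (-1) = -7 — agrees with the printout.
Step 5: x = -1*(-7) + (1)*(2) + (-1) = 8 — same as recorded.
Step 6: x = -1*(8) + (1)*(-7) + (-1) = -16 — no discrepancy.
Step 7: x = -1*(-16) + (1)*(8) + (-1) = 23 — in agreement.
Step 8: x = -1*(23) + (1)*(-16) + (-1) = -40 — no discrepancy.
Step 9: x = -1*(-40) + (1)*(23) + (-1) = 62 — in agreement.
Step 10: x = -1*(62) + (1)*(-40) + (-1) = -103 — consistent with the printout.
No step deviates from the rules.

no error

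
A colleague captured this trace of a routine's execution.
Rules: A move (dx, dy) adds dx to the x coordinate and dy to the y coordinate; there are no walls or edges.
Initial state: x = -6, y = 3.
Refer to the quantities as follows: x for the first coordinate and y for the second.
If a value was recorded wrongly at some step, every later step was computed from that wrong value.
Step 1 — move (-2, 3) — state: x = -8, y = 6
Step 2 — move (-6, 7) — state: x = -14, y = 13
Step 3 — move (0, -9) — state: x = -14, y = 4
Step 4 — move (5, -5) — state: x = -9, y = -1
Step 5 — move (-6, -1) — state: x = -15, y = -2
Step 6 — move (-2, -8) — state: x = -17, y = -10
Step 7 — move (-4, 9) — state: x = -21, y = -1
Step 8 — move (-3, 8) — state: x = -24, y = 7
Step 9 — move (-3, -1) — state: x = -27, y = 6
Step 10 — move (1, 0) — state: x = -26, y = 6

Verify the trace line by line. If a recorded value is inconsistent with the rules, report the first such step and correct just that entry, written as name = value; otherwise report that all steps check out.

no error

Step 1: x = -6 + (-2) = -8, y = 3 + (3) = 6 — same as recorded.
Step 2: x = -8 + (-6) = -14, y = 6 + (7) = 13 — matches.
Step 3: x = -14 + (0) = -14, y = 13 + (-9) = 4 — checks out.
Step 4: x = -14 + (5) = -9, y = 4 + (-5) = -1 — checks out.
Step 5: x = -9 + (-6) = -15, y = -1 + (-1) = -2 — same as recorded.
Step 6: x = -15 + (-2) = -17, y = -2 + (-8) = -10 — agrees with the trace.
Step 7: x = -17 + (-4) = -21, y = -10 + (9) = -1 — no discrepancy.
Step 8: x = -21 + (-3) = -24, y = -1 + (8) = 7 — same as recorded.
Step 9: x = -24 + (-3) = -27, y = 7 + (-1) = 6 — matches.
Step 10: x = -27 + (1) = -26, y = 6 + (0) = 6 — verified.
Each recorded entry agrees with the recomputation.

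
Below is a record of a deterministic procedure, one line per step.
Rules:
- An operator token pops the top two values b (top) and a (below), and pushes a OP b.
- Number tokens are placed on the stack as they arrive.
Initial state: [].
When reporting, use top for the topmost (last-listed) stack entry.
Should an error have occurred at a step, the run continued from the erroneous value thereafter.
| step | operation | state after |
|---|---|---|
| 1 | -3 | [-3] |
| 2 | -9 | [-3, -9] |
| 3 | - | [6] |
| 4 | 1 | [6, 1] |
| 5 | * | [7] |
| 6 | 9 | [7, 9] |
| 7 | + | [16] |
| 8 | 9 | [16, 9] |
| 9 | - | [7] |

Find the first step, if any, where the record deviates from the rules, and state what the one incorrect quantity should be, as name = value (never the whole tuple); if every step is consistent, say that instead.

step 1: push -3: top = -3 -> no discrepancy
step 2: push -9: top = -9 -> confirmed correct
step 3: -3 - -9 = 6 -> agrees with the record
step 4: push 1: top = 1 -> agrees with the record
step 5: 6 * 1 = 6 -> the recorded entry deviates here
The audit stops at step 5: the recorded entry is wrong and should be top = 6.

step 5, top = 6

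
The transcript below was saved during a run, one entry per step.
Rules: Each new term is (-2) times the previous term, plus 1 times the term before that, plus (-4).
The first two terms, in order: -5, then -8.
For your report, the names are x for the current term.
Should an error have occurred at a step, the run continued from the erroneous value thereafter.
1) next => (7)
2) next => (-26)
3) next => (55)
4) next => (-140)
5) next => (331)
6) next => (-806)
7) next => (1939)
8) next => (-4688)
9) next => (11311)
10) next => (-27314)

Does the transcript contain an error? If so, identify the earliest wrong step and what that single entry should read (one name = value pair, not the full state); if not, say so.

Recomputing the run from the initial state:
step 1: x = 7
step 2: x = -26
step 3: x = 55
step 4: x = -140
step 5: x = 331
step 6: x = -806
step 7: x = 1939
step 8: x = -4688
step 9: x = 11311
step 10: x = -27314
This matches the transcript at every step.

no error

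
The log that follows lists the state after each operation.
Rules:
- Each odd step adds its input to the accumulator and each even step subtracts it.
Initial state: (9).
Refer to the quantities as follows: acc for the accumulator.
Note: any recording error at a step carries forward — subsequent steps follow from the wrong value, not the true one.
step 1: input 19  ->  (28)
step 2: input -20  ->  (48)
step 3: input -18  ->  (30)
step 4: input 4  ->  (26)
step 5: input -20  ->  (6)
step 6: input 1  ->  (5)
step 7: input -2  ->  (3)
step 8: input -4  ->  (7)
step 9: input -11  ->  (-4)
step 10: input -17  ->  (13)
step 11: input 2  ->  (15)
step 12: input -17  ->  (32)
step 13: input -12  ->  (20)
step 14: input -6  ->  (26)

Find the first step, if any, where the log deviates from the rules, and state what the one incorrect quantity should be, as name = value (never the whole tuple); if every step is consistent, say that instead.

Recomputing the run from the initial state:
step 1: acc = 28
step 2: acc = 48
step 3: acc = 30
step 4: acc = 26
step 5: acc = 6
step 6: acc = 5
step 7: acc = 3
step 8: acc = 7
step 9: acc = -4
step 10: acc = 13
step 11: acc = 15
step 12: acc = 32
step 13: acc = 20
step 14: acc = 26
This matches the log at every step.

no error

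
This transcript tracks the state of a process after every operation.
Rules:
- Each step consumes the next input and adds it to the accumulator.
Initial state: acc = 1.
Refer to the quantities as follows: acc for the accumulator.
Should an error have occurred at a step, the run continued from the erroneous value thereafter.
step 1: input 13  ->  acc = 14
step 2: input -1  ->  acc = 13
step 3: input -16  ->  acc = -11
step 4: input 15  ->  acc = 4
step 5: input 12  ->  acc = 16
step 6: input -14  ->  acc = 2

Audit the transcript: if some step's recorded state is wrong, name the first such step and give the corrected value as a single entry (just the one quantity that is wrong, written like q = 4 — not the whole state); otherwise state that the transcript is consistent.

step 3, acc = -3

step 1: acc = 1 + 13 = 14 -> exactly as logged
step 2: acc = 14 + -1 = 13 -> agrees with the transcript
step 3: acc = 13 + -16 = -3 -> this is not what the transcript shows
The earliest wrong entry is at step 3: it should read acc = -3.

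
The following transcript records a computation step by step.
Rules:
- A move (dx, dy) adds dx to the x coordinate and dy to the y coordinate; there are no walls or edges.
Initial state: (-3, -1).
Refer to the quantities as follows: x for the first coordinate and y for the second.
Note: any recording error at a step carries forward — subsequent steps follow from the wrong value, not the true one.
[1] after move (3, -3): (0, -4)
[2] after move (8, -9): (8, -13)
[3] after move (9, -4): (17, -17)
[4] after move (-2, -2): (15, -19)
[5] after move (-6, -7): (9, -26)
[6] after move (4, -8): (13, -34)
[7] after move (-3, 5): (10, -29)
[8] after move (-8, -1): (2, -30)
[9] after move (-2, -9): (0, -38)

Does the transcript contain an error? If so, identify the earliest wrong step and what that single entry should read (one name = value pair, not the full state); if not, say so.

Step 1: x = -3 + (3) = 0, y = -1 + (-3) = -4 — matches.
Step 2: x = 0 + (8) = 8, y = -4 + (-9) = -13 — checks out.
Step 3: x = 8 + (9) = 17, y = -13 + (-4) = -17 — in agreement.
Step 4: x = 17 + (-2) = 15, y = -17 + (-2) = -19 — confirmed correct.
Step 5: x = 15 + (-6) = 9, y = -19 + (-7) = -26 — verified.
Step 6: x = 9 + (4) = 13, y = -26 + (-8) = -34 — consistent with the transcript.
Step 7: x = 13 + (-3) = 10, y = -34 + (5) = -29 — confirmed correct.
Step 8: x = 10 + (-8) = 2, y = -29 + (-1) = -30 — verified.
Step 9: x = 2 + (-2) = 0, y = -30 + (-9) = -39 — this is not what the transcript shows.
First deviation found at step 9; the corrected entry is y = -39.

step 9, y = -39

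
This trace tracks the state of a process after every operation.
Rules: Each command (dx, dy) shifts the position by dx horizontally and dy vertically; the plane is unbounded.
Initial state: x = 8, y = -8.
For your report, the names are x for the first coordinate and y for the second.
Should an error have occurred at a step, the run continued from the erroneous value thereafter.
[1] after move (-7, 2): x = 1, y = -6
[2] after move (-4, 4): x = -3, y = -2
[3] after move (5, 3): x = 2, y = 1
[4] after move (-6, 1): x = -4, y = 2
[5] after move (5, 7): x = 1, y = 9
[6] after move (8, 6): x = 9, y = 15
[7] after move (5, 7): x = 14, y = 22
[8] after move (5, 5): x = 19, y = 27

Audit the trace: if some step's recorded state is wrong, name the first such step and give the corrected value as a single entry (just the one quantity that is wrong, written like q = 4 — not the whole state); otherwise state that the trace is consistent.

no error

1. x = 8 + (-7) = 1, y = -8 + (2) = -6 (same as recorded)
2. x = 1 + (-4) = -3, y = -6 + (4) = -2 (no discrepancy)
3. x = -3 + (5) = 2, y = -2 + (3) = 1 (matches)
4. x = 2 + (-6) = -4, y = 1 + (1) = 2 (checks out)
5. x = -4 + (5) = 1, y = 2 + (7) = 9 (consistent with the trace)
6. x = 1 + (8) = 9, y = 9 + (6) = 15 (no discrepancy)
7. x = 9 + (5) = 14, y = 15 + (7) = 22 (checks out)
8. x = 14 + (5) = 19, y = 22 + (5) = 27 (exactly as logged)
The whole run recomputes cleanly — no discrepancies.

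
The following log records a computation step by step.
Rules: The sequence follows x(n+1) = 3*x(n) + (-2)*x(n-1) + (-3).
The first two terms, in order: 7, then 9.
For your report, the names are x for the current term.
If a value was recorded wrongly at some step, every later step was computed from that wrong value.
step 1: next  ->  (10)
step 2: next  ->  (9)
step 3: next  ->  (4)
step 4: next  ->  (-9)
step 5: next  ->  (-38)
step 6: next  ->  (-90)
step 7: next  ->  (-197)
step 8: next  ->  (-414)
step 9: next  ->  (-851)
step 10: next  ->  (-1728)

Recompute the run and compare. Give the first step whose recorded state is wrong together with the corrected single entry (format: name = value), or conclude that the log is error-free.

Step 1: x = 3*(9) + (-2)*(7) + (-3) = 10 — in agreement.
Step 2: x = 3*(10) + (-2)*(9) + (-3) = 9 — consistent with the log.
Step 3: x = 3*(9) + (-2)*(10) + (-3) = 4 — matches.
Step 4: x = 3*(4) + (-2)*(9) + (-3) = -9 — consistent with the log.
Step 5: x = 3*(-9) + (-2)*(4) + (-3) = -38 — confirmed correct.
Step 6: x = 3*(-38) + (-2)*(-9) + (-3) = -99 — not what was recorded.
First incorrect step: 6; the correct value is x = -99.

step 6, x = -99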